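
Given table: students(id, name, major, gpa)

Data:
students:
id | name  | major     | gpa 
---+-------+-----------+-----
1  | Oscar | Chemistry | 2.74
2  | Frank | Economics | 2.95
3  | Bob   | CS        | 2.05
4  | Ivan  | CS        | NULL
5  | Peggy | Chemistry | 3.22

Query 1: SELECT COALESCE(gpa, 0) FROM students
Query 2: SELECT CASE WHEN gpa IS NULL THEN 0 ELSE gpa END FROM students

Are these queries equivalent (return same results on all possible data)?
Yes, equivalent

Both queries return: [(0,), (2.05,), (2.74,), (2.95,), (3.22,)]

Reason: COALESCE vs CASE for NULL handling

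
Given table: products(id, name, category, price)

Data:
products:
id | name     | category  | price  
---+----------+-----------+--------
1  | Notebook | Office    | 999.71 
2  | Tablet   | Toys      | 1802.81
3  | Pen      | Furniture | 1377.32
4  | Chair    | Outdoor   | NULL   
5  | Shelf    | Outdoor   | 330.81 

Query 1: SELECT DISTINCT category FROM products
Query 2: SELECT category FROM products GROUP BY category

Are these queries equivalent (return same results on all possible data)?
Yes, equivalent

Both queries return: [('Furniture',), ('Office',), ('Outdoor',), ('Toys',)]

Reason: Both get unique categorys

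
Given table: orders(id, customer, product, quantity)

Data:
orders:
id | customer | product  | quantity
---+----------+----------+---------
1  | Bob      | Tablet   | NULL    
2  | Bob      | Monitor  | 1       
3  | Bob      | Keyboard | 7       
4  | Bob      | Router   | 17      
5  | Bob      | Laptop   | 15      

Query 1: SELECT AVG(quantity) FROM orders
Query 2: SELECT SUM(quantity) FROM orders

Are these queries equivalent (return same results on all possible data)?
No, not equivalent

Query 1 returns: [(10.0,)]
Query 2 returns: [(40,)]

Reason: AVG vs SUM give different aggregate values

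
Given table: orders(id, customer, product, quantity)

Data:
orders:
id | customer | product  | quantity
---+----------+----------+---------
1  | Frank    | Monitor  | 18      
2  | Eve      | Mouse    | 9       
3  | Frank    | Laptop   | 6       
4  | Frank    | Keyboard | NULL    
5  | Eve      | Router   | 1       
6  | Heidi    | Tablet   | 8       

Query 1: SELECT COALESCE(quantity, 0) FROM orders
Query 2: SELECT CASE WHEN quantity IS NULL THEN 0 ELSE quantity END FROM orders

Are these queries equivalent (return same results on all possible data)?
Yes, equivalent

Both queries return: [(0,), (1,), (6,), (8,), (9,), (18,)]

Reason: COALESCE vs CASE for NULL handling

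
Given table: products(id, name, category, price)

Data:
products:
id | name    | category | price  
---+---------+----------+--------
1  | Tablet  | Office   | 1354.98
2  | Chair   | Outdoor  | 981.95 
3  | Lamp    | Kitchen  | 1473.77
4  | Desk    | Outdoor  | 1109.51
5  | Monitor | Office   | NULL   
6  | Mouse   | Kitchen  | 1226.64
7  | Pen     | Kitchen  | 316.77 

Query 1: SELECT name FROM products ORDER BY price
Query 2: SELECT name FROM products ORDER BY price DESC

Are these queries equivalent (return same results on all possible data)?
No, not equivalent

Query 1 returns: [('Monitor',), ('Pen',), ('Chair',), ('Desk',), ('Mouse',), ('Tablet',), ('Lamp',)]
Query 2 returns: [('Lamp',), ('Tablet',), ('Mouse',), ('Desk',), ('Chair',), ('Pen',), ('Monitor',)]

Reason: ASC vs DESC gives opposite ordering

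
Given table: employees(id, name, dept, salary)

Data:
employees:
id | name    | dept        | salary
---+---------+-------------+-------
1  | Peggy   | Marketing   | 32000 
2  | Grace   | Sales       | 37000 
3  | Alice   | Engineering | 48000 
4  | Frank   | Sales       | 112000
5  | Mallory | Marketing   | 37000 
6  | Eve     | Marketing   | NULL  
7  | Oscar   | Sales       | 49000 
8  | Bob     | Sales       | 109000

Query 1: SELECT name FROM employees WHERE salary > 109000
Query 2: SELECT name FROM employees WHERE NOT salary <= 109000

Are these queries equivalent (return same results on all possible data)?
Yes, equivalent

Both queries return: [('Frank',)]

Reason: Both filter salary > 109000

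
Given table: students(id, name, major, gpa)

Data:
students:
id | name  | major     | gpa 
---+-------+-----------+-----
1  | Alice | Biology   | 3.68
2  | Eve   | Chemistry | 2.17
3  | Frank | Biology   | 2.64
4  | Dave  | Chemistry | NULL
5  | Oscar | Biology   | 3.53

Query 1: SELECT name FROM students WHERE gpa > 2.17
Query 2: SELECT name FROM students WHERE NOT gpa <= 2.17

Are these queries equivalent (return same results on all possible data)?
Yes, equivalent

Both queries return: [('Alice',), ('Frank',), ('Oscar',)]

Reason: Both filter gpa > 2.17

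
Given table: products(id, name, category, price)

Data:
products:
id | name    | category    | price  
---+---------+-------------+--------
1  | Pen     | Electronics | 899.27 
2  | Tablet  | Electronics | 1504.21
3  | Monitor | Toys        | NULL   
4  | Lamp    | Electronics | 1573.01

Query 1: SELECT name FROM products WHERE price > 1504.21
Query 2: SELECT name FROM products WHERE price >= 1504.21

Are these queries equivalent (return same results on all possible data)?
No, not equivalent

Query 1 returns: [('Lamp',)]
Query 2 returns: [('Tablet',), ('Lamp',)]

Reason: > vs >= gives different results when price = 1504.21 exists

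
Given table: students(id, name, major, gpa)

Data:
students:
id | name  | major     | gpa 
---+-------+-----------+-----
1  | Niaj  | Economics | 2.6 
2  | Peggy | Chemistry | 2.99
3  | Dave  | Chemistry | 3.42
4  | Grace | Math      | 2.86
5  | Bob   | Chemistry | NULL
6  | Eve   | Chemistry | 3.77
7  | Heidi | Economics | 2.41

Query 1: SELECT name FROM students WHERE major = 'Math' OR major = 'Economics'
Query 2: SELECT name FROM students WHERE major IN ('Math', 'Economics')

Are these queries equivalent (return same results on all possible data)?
Yes, equivalent

Both queries return: [('Grace',), ('Heidi',), ('Niaj',)]

Reason: OR vs IN are equivalent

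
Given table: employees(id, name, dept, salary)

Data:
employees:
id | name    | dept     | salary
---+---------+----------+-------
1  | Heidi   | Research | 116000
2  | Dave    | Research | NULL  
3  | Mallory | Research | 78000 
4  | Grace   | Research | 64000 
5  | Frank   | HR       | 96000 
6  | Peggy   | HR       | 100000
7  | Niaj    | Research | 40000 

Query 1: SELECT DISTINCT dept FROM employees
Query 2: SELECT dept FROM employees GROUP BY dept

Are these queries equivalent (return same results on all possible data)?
Yes, equivalent

Both queries return: [('HR',), ('Research',)]

Reason: Both get unique depts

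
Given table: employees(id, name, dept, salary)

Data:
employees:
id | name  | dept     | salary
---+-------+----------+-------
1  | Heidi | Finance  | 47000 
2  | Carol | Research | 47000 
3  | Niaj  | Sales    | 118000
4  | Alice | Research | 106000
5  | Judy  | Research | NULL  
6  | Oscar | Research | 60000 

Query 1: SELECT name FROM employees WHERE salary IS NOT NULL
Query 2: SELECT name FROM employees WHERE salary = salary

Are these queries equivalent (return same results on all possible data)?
Yes, equivalent

Both queries return: [('Alice',), ('Carol',), ('Heidi',), ('Niaj',), ('Oscar',)]

Reason: IS NOT NULL vs self-equality (both exclude NULLs)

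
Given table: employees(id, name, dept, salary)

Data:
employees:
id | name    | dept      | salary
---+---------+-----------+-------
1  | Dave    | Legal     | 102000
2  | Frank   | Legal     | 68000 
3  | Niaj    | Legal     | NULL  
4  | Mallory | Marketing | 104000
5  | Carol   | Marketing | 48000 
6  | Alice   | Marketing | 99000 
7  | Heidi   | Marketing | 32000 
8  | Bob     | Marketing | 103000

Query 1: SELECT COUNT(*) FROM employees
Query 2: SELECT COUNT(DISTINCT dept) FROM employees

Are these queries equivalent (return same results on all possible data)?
No, not equivalent

Query 1 returns: [(8,)]
Query 2 returns: [(2,)]

Reason: COUNT(*) counts rows, COUNT(DISTINCT dept) counts unique depts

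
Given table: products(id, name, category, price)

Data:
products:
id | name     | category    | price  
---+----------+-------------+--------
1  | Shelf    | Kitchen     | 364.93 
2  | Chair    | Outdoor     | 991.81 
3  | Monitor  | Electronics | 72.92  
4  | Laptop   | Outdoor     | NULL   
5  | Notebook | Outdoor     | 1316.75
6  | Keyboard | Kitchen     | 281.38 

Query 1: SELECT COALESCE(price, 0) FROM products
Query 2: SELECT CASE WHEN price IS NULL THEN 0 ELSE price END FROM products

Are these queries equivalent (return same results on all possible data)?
Yes, equivalent

Both queries return: [(0,), (72.92,), (281.38,), (364.93,), (991.81,), (1316.75,)]

Reason: COALESCE vs CASE for NULL handling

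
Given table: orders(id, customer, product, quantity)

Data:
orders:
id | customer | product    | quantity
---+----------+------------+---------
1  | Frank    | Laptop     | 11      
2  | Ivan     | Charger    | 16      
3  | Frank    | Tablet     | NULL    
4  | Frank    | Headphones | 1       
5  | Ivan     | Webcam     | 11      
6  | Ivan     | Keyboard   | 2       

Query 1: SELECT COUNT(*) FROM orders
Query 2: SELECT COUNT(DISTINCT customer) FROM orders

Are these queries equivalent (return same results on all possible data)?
No, not equivalent

Query 1 returns: [(6,)]
Query 2 returns: [(2,)]

Reason: COUNT(*) counts rows, COUNT(DISTINCT customer) counts unique customers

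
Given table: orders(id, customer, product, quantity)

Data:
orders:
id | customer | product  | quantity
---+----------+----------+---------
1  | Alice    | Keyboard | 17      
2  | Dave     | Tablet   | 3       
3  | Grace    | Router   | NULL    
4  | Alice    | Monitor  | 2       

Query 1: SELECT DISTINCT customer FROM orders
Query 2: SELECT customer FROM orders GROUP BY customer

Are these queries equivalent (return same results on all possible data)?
Yes, equivalent

Both queries return: [('Alice',), ('Dave',), ('Grace',)]

Reason: Both get unique customers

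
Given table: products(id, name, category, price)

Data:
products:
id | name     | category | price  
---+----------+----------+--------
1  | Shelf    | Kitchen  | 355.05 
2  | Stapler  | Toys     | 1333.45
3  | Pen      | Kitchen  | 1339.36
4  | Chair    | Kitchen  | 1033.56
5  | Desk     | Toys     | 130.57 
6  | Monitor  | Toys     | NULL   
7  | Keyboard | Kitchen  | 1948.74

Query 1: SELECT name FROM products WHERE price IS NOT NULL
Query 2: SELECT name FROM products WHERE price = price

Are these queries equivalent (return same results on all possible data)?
Yes, equivalent

Both queries return: [('Chair',), ('Desk',), ('Keyboard',), ('Pen',), ('Shelf',), ('Stapler',)]

Reason: IS NOT NULL vs self-equality (both exclude NULLs)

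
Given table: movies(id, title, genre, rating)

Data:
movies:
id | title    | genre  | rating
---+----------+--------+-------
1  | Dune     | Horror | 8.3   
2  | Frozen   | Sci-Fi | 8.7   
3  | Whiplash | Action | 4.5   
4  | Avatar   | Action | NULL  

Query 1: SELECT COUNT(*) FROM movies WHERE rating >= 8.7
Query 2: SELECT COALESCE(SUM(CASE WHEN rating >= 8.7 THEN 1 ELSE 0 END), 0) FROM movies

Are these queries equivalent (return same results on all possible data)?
Yes, equivalent

Both queries return: [(1,)]

Reason: COUNT with WHERE vs conditional SUM (COALESCE handles empty-table NULL)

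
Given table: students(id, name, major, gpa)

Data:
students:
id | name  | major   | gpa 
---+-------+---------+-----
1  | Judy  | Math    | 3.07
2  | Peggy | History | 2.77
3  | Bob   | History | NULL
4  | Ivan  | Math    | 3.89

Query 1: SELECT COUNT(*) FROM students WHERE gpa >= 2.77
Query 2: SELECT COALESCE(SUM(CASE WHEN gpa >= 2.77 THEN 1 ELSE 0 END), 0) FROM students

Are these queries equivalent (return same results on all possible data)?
Yes, equivalent

Both queries return: [(3,)]

Reason: COUNT with WHERE vs conditional SUM (COALESCE handles empty-table NULL)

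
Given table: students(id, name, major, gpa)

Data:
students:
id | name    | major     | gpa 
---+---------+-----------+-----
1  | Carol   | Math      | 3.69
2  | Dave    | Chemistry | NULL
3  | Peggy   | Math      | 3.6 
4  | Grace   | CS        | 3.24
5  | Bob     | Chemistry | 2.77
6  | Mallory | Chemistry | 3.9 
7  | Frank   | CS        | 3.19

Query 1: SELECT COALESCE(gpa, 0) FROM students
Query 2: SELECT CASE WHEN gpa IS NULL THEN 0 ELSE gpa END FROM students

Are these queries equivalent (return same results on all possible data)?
Yes, equivalent

Both queries return: [(0,), (2.77,), (3.19,), (3.24,), (3.6,), (3.69,), (3.9,)]

Reason: COALESCE vs CASE for NULL handling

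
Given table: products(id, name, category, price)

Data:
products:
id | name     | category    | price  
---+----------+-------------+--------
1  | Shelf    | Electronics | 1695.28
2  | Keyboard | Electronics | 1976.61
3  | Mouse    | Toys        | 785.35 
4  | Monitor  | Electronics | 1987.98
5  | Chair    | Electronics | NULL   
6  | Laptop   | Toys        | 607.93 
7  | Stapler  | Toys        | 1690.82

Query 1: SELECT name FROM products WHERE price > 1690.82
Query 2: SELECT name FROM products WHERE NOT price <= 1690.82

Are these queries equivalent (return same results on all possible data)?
Yes, equivalent

Both queries return: [('Keyboard',), ('Monitor',), ('Shelf',)]

Reason: Both filter price > 1690.82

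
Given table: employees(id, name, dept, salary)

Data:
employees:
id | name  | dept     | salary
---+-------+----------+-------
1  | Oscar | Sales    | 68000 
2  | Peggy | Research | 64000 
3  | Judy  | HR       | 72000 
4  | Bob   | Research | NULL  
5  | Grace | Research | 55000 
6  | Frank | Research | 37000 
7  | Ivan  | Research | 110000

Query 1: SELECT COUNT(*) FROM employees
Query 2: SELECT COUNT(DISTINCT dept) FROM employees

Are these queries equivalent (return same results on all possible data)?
No, not equivalent

Query 1 returns: [(7,)]
Query 2 returns: [(3,)]

Reason: COUNT(*) counts rows, COUNT(DISTINCT dept) counts unique depts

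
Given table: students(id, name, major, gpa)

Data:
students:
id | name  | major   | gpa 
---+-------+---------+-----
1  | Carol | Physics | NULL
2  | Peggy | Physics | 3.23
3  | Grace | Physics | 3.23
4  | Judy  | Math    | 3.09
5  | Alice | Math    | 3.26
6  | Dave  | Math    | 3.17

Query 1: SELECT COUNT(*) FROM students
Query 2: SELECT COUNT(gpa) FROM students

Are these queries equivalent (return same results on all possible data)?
No, not equivalent

Query 1 returns: [(6,)]
Query 2 returns: [(5,)]

Reason: COUNT(*) includes NULLs, COUNT(column) excludes them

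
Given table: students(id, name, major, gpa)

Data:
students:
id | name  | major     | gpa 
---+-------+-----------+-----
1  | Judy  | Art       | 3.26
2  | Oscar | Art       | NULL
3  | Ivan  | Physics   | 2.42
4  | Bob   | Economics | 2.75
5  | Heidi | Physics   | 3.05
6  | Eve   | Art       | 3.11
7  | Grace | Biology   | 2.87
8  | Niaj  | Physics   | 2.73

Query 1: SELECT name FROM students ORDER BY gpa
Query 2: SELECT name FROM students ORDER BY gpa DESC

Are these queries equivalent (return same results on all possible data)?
No, not equivalent

Query 1 returns: [('Oscar',), ('Ivan',), ('Niaj',), ('Bob',), ('Grace',), ('Heidi',), ('Eve',), ('Judy',)]
Query 2 returns: [('Judy',), ('Eve',), ('Heidi',), ('Grace',), ('Bob',), ('Niaj',), ('Ivan',), ('Oscar',)]

Reason: ASC vs DESC gives opposite ordering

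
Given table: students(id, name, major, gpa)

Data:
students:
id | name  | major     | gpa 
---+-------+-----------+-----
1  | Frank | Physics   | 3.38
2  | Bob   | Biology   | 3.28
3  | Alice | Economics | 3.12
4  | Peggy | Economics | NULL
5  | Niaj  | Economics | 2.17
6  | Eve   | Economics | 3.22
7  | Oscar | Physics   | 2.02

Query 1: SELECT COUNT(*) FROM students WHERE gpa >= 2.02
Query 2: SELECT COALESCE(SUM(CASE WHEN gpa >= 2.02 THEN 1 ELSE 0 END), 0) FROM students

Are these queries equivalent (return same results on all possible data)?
Yes, equivalent

Both queries return: [(6,)]

Reason: COUNT with WHERE vs conditional SUM (COALESCE handles empty-table NULL)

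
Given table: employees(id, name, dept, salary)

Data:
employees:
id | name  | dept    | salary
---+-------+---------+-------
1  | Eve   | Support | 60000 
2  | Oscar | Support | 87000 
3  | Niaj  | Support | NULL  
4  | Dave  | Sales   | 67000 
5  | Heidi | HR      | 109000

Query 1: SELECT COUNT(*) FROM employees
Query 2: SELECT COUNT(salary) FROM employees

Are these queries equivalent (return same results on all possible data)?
No, not equivalent

Query 1 returns: [(5,)]
Query 2 returns: [(4,)]

Reason: COUNT(*) includes NULLs, COUNT(column) excludes them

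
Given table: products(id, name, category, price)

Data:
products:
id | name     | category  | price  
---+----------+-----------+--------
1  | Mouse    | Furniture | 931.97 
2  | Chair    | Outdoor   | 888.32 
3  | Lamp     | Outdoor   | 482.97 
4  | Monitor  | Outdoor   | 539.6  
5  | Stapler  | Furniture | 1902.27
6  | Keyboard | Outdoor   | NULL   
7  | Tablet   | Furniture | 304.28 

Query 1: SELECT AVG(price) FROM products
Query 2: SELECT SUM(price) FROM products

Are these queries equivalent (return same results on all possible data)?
No, not equivalent

Query 1 returns: [(841.5683333333333,)]
Query 2 returns: [(5049.41,)]

Reason: AVG vs SUM give different aggregate values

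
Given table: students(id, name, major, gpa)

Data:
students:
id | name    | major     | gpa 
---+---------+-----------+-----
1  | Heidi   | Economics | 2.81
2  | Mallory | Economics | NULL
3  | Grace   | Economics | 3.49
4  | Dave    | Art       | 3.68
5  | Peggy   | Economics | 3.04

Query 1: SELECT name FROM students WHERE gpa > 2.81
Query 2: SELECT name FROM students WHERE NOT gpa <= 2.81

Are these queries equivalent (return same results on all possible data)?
Yes, equivalent

Both queries return: [('Dave',), ('Grace',), ('Peggy',)]

Reason: Both filter gpa > 2.81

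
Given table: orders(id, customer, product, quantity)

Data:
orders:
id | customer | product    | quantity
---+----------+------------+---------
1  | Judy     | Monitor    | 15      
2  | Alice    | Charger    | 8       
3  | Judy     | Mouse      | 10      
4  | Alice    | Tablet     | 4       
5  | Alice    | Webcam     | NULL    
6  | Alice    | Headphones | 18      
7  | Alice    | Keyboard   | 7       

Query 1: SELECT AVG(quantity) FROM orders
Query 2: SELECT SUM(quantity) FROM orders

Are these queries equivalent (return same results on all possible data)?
No, not equivalent

Query 1 returns: [(10.333333333333334,)]
Query 2 returns: [(62,)]

Reason: AVG vs SUM give different aggregate values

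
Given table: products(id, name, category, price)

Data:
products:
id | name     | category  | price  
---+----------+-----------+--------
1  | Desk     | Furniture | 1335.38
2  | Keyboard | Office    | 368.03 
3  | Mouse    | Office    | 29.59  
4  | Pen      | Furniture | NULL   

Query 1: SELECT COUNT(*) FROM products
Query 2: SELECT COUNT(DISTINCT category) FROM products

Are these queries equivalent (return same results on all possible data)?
No, not equivalent

Query 1 returns: [(4,)]
Query 2 returns: [(2,)]

Reason: COUNT(*) counts rows, COUNT(DISTINCT category) counts unique categorys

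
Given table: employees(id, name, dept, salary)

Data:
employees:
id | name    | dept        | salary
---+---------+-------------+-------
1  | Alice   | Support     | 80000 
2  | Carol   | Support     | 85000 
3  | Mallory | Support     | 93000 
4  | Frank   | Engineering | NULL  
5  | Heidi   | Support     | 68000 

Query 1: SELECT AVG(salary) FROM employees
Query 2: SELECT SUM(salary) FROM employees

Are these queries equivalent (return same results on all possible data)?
No, not equivalent

Query 1 returns: [(81500.0,)]
Query 2 returns: [(326000,)]

Reason: AVG vs SUM give different aggregate values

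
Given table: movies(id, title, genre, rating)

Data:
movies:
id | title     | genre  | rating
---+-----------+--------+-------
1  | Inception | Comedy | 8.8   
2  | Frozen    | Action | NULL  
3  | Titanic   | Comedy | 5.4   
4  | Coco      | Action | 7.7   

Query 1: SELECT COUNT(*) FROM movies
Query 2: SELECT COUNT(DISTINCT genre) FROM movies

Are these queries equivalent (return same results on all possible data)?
No, not equivalent

Query 1 returns: [(4,)]
Query 2 returns: [(2,)]

Reason: COUNT(*) counts rows, COUNT(DISTINCT genre) counts unique genres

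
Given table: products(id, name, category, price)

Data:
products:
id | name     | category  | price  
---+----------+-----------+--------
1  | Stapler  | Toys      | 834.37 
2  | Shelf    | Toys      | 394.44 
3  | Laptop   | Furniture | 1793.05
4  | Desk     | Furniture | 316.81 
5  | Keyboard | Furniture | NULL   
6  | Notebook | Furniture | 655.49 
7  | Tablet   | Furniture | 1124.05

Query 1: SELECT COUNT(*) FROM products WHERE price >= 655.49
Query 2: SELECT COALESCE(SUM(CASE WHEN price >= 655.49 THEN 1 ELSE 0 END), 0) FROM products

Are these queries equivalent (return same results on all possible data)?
Yes, equivalent

Both queries return: [(4,)]

Reason: COUNT with WHERE vs conditional SUM (COALESCE handles empty-table NULL)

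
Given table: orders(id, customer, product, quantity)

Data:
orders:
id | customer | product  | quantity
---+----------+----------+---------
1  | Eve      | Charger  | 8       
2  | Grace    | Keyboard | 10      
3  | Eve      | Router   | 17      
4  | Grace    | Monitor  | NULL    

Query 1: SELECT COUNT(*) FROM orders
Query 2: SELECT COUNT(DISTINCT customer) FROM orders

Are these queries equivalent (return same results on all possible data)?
No, not equivalent

Query 1 returns: [(4,)]
Query 2 returns: [(2,)]

Reason: COUNT(*) counts rows, COUNT(DISTINCT customer) counts unique customers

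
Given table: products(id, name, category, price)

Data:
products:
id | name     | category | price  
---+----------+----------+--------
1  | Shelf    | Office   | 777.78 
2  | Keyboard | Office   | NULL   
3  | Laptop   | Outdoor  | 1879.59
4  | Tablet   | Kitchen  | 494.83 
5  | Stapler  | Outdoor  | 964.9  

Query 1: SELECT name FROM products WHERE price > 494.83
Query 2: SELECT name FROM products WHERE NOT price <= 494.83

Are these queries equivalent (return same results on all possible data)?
Yes, equivalent

Both queries return: [('Laptop',), ('Shelf',), ('Stapler',)]

Reason: Both filter price > 494.83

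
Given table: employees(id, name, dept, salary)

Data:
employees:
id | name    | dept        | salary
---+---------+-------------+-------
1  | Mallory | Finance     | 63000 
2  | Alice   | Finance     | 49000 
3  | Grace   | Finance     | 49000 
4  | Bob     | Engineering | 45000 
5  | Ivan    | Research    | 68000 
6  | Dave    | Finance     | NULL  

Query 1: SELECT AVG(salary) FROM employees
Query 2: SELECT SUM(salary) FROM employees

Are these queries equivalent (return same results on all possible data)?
No, not equivalent

Query 1 returns: [(54800.0,)]
Query 2 returns: [(274000,)]

Reason: AVG vs SUM give different aggregate values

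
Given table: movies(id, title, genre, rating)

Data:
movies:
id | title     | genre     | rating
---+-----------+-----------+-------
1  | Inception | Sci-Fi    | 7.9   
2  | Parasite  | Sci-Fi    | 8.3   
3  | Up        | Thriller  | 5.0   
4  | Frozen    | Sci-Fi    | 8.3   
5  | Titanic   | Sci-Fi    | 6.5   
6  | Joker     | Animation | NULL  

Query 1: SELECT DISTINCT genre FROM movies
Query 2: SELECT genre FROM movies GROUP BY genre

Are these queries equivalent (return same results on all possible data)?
Yes, equivalent

Both queries return: [('Animation',), ('Sci-Fi',), ('Thriller',)]

Reason: Both get unique genres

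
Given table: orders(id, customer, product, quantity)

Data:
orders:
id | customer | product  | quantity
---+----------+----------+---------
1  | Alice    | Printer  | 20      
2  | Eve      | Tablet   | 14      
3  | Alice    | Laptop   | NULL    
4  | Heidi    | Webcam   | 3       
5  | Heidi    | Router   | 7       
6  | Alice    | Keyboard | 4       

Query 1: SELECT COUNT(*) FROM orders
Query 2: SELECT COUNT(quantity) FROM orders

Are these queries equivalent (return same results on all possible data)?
No, not equivalent

Query 1 returns: [(6,)]
Query 2 returns: [(5,)]

Reason: COUNT(*) includes NULLs, COUNT(column) excludes them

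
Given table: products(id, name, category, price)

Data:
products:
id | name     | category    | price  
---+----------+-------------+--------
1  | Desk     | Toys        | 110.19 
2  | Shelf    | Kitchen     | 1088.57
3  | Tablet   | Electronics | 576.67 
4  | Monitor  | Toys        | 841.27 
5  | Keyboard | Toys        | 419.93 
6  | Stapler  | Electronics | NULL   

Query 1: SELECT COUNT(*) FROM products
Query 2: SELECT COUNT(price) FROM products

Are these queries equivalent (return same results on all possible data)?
No, not equivalent

Query 1 returns: [(6,)]
Query 2 returns: [(5,)]

Reason: COUNT(*) includes NULLs, COUNT(column) excludes them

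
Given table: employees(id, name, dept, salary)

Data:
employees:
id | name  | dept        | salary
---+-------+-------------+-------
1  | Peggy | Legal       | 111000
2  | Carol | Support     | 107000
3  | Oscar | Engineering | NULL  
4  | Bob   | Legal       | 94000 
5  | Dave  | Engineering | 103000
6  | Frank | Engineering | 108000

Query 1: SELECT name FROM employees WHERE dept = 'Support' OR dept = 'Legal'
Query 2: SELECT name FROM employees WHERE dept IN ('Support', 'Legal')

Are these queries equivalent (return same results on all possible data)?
Yes, equivalent

Both queries return: [('Bob',), ('Carol',), ('Peggy',)]

Reason: OR vs IN are equivalent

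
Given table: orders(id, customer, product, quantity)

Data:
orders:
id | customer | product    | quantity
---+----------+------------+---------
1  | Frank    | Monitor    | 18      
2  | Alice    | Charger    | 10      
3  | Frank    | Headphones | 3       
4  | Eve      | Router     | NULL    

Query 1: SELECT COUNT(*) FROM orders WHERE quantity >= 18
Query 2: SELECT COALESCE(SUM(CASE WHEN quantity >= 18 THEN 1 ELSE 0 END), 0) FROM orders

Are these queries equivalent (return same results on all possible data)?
Yes, equivalent

Both queries return: [(1,)]

Reason: COUNT with WHERE vs conditional SUM (COALESCE handles empty-table NULL)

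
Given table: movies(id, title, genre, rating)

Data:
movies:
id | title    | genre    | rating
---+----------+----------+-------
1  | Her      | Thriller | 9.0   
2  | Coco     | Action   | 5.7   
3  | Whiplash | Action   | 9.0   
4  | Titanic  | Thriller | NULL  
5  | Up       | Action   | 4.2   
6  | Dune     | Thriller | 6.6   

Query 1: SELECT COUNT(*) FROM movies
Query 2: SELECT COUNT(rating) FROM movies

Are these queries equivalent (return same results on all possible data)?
No, not equivalent

Query 1 returns: [(6,)]
Query 2 returns: [(5,)]

Reason: COUNT(*) includes NULLs, COUNT(column) excludes them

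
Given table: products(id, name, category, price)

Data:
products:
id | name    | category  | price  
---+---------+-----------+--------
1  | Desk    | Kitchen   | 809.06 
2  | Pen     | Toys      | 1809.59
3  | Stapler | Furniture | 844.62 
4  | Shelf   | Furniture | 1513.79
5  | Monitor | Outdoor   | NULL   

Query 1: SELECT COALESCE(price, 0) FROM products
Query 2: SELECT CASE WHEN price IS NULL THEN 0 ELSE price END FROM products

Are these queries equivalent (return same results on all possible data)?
Yes, equivalent

Both queries return: [(0,), (809.06,), (844.62,), (1513.79,), (1809.59,)]

Reason: COALESCE vs CASE for NULL handling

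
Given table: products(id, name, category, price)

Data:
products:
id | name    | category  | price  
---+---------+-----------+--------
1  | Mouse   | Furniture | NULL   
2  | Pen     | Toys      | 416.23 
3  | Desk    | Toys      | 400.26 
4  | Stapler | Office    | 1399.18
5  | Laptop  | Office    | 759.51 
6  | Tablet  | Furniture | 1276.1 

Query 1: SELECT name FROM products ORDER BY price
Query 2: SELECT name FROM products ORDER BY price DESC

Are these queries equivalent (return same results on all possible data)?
No, not equivalent

Query 1 returns: [('Mouse',), ('Desk',), ('Pen',), ('Laptop',), ('Tablet',), ('Stapler',)]
Query 2 returns: [('Stapler',), ('Tablet',), ('Laptop',), ('Pen',), ('Desk',), ('Mouse',)]

Reason: ASC vs DESC gives opposite ordering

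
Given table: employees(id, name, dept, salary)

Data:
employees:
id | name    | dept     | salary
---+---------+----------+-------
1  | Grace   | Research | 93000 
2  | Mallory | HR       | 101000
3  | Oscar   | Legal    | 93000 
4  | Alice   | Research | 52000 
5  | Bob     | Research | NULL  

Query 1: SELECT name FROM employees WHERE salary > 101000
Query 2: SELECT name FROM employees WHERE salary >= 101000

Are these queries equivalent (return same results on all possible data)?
No, not equivalent

Query 1 returns: []
Query 2 returns: [('Mallory',)]

Reason: > vs >= gives different results when salary = 101000 exists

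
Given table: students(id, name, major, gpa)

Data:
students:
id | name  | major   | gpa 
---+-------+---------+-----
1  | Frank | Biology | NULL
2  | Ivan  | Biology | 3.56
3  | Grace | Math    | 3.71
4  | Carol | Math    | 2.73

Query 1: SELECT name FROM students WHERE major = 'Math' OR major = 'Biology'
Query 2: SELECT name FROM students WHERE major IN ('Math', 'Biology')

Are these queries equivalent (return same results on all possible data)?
Yes, equivalent

Both queries return: [('Carol',), ('Frank',), ('Grace',), ('Ivan',)]

Reason: OR vs IN are equivalent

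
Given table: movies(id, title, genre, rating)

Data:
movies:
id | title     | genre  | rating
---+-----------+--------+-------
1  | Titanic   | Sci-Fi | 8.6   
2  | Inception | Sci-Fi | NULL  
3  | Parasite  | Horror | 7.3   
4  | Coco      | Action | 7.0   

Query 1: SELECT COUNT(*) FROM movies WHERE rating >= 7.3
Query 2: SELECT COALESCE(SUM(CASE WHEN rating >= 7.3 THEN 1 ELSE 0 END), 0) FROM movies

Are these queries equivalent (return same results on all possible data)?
Yes, equivalent

Both queries return: [(2,)]

Reason: COUNT with WHERE vs conditional SUM (COALESCE handles empty-table NULL)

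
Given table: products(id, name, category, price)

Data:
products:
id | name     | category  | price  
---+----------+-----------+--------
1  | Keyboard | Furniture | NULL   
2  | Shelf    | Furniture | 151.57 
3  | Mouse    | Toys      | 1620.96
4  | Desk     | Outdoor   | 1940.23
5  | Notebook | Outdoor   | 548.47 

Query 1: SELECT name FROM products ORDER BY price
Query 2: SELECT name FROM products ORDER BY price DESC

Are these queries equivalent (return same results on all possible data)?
No, not equivalent

Query 1 returns: [('Keyboard',), ('Shelf',), ('Notebook',), ('Mouse',), ('Desk',)]
Query 2 returns: [('Desk',), ('Mouse',), ('Notebook',), ('Shelf',), ('Keyboard',)]

Reason: ASC vs DESC gives opposite ordering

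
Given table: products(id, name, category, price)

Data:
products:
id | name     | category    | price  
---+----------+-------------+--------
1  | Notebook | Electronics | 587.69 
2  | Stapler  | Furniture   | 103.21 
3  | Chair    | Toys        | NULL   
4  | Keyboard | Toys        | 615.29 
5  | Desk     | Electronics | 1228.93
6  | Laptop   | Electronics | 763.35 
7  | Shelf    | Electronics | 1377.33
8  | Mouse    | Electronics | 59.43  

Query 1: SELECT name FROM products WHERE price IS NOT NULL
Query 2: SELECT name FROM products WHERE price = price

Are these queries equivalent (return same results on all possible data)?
Yes, equivalent

Both queries return: [('Desk',), ('Keyboard',), ('Laptop',), ('Mouse',), ('Notebook',), ('Shelf',), ('Stapler',)]

Reason: IS NOT NULL vs self-equality (both exclude NULLs)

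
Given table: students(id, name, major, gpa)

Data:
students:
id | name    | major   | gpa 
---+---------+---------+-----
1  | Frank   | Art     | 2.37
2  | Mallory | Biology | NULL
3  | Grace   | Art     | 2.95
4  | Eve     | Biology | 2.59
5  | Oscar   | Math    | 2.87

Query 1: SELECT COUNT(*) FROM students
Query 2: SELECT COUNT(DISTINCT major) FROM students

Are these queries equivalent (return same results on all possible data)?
No, not equivalent

Query 1 returns: [(5,)]
Query 2 returns: [(3,)]

Reason: COUNT(*) counts rows, COUNT(DISTINCT major) counts unique majors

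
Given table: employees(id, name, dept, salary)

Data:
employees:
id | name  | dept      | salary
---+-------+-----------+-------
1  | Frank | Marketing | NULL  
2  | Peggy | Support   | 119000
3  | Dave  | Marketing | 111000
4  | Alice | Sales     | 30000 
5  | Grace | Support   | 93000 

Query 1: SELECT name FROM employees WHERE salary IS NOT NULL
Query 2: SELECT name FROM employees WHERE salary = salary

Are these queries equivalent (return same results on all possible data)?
Yes, equivalent

Both queries return: [('Alice',), ('Dave',), ('Grace',), ('Peggy',)]

Reason: IS NOT NULL vs self-equality (both exclude NULLs)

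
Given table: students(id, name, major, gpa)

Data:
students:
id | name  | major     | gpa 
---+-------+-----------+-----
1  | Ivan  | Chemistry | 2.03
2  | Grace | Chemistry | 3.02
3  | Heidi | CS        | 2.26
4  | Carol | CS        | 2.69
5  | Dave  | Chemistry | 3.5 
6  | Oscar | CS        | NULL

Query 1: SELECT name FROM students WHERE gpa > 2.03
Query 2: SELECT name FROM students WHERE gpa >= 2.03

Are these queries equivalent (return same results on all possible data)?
No, not equivalent

Query 1 returns: [('Grace',), ('Heidi',), ('Carol',), ('Dave',)]
Query 2 returns: [('Ivan',), ('Grace',), ('Heidi',), ('Carol',), ('Dave',)]

Reason: > vs >= gives different results when gpa = 2.03 exists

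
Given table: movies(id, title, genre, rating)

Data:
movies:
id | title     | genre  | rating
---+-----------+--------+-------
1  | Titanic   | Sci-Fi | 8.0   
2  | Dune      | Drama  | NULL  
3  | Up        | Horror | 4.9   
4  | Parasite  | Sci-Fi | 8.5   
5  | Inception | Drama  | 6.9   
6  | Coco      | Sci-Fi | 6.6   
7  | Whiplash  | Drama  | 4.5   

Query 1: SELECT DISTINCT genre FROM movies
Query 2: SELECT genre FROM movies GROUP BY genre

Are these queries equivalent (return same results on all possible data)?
Yes, equivalent

Both queries return: [('Drama',), ('Horror',), ('Sci-Fi',)]

Reason: Both get unique genres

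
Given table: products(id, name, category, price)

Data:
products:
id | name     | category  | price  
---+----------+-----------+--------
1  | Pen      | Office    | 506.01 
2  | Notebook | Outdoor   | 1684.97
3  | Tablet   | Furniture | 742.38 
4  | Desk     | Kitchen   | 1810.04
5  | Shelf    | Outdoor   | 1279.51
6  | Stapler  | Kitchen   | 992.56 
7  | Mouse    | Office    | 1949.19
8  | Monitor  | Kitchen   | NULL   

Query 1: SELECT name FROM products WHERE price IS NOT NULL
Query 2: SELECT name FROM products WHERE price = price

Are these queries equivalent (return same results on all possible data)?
Yes, equivalent

Both queries return: [('Desk',), ('Mouse',), ('Notebook',), ('Pen',), ('Shelf',), ('Stapler',), ('Tablet',)]

Reason: IS NOT NULL vs self-equality (both exclude NULLs)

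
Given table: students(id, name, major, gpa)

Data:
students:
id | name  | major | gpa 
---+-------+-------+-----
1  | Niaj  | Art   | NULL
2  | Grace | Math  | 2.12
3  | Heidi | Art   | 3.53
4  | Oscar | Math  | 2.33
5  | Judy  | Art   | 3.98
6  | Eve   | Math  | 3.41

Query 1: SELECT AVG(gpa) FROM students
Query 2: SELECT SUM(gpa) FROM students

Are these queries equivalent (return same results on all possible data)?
No, not equivalent

Query 1 returns: [(3.0740000000000003,)]
Query 2 returns: [(15.370000000000001,)]

Reason: AVG vs SUM give different aggregate values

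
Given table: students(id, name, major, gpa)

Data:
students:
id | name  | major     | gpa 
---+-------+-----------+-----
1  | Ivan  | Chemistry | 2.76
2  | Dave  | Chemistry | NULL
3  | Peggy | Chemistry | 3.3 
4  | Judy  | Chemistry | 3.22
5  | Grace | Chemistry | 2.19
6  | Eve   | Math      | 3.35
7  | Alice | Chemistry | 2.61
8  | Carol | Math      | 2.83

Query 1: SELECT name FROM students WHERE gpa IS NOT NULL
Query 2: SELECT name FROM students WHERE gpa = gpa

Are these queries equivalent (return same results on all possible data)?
Yes, equivalent

Both queries return: [('Alice',), ('Carol',), ('Eve',), ('Grace',), ('Ivan',), ('Judy',), ('Peggy',)]

Reason: IS NOT NULL vs self-equality (both exclude NULLs)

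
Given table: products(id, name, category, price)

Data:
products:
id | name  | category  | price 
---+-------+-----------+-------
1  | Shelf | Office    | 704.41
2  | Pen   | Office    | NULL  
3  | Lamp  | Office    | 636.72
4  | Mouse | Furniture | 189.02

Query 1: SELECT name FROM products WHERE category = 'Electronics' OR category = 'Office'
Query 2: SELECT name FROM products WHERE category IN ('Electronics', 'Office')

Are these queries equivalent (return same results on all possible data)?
Yes, equivalent

Both queries return: [('Lamp',), ('Pen',), ('Shelf',)]

Reason: OR vs IN are equivalent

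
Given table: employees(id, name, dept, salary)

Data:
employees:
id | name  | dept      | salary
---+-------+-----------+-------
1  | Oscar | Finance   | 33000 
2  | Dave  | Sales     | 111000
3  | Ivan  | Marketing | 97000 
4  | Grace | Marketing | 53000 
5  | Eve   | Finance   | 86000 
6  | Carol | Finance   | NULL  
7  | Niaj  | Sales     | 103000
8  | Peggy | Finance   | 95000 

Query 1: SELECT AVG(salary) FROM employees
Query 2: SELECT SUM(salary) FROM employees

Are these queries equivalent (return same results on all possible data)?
No, not equivalent

Query 1 returns: [(82571.42857142857,)]
Query 2 returns: [(578000,)]

Reason: AVG vs SUM give different aggregate values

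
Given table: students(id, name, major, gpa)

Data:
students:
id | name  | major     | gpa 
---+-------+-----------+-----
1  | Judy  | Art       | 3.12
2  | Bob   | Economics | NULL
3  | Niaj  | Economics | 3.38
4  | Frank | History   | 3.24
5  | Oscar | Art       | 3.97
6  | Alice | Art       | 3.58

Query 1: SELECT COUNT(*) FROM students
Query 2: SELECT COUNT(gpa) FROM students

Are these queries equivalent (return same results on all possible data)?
No, not equivalent

Query 1 returns: [(6,)]
Query 2 returns: [(5,)]

Reason: COUNT(*) includes NULLs, COUNT(column) excludes them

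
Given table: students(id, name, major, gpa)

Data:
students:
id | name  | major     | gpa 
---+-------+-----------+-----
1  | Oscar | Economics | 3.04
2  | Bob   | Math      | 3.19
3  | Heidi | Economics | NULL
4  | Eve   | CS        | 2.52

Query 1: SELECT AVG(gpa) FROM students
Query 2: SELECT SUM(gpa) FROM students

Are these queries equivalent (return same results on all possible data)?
No, not equivalent

Query 1 returns: [(2.9166666666666665,)]
Query 2 returns: [(8.75,)]

Reason: AVG vs SUM give different aggregate values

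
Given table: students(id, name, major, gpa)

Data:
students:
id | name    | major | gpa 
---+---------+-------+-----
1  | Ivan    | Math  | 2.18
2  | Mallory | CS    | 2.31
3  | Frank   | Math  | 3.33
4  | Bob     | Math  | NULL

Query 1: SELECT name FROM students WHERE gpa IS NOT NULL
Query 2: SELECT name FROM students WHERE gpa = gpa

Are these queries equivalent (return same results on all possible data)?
Yes, equivalent

Both queries return: [('Frank',), ('Ivan',), ('Mallory',)]

Reason: IS NOT NULL vs self-equality (both exclude NULLs)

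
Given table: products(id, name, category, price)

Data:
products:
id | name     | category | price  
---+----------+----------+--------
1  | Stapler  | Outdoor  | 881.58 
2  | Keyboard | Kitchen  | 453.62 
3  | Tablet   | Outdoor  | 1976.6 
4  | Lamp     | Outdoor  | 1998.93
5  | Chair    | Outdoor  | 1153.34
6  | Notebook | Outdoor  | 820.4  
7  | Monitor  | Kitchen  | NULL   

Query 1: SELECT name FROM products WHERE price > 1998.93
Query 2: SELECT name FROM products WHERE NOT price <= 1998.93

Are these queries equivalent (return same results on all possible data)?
Yes, equivalent

Both queries return: []

Reason: Both filter price > 1998.93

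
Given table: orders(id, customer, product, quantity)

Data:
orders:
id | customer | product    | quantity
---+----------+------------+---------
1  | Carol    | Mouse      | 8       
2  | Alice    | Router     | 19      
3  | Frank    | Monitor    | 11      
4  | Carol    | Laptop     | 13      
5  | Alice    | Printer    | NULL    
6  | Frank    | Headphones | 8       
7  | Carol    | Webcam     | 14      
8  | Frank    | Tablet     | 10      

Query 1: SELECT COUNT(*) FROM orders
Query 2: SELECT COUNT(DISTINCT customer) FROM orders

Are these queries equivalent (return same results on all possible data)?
No, not equivalent

Query 1 returns: [(8,)]
Query 2 returns: [(3,)]

Reason: COUNT(*) counts rows, COUNT(DISTINCT customer) counts unique customers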